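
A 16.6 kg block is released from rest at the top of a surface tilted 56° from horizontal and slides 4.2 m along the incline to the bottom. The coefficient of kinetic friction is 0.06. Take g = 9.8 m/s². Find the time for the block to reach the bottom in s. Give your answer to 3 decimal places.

1.038 s

The weight component along the incline is mg sin 56° = 134.868 N and the normal force is N = mg cos 56° = 90.970 N.
Friction up the slope is f = μN = 0.06 × 90.970 = 5.458 N, so the net downslope force is 134.868 − 5.458 = 129.410 N and a = 129.410 / 16.6 = 7.7958 m/s².
Starting from rest, L = ½at², so t = √(2L/a) = √(2 × 4.2 / 7.7958) = 1.0380 s.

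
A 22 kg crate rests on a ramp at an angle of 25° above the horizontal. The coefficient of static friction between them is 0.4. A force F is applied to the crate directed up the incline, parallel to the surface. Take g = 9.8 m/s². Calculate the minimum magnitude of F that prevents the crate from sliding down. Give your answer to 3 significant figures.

The normal force is N = mg cos 25° = 195.400 N. With F at its minimum the crate is on the verge of sliding down, so static friction is at its maximum μ_s N = 0.4 × 195.400 = 78.160 N and acts up the slope.
Equilibrium along the incline: F + μ_s N = mg sin 25°, so F = 91.116 − 78.160 = 12.956 N.

13.0 N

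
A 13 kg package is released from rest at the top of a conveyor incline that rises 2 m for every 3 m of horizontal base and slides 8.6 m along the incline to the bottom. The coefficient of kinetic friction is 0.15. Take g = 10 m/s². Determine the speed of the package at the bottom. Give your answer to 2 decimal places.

The weight component along the incline is mg sin 33.69° = 72.111 N and the normal force is N = mg cos 33.69° = 108.167 N.
Friction up the slope is f = μN = 0.15 × 108.167 = 16.225 N, so the net downslope force is 72.111 − 16.225 = 55.886 N and a = 55.886 / 13 = 4.2989 m/s².
Starting from rest over a distance of 8.6 m, v² = 2aL = 2 × 4.2989 × 8.6 = 73.9411, so v = 8.5989 m/s.

8.60 m/s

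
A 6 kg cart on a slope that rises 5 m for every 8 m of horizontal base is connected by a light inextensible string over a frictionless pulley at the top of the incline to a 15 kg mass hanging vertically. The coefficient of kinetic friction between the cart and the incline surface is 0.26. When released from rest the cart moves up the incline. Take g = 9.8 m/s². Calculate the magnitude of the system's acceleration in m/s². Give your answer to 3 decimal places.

For the cart on the incline: the weight component along the slope is m₁g sin 32.01° = 6 × 9.8 × 0.5300 = 31.164 N and the normal force is N = m₁g cos 32.01° = 49.862 N.
Kinetic friction opposes the cart's motion up the incline: f = μN = 0.26 × 49.862 = 12.964 N acting down the slope.
Newton's second law for the cart (up-slope positive): T − 31.164 − 12.964 = 6 a. For the hanging mass (downward positive): 15 × 9.8 − T = 15 a.
Adding the two equations eliminates T: 102.872 = 21 a, so a = 4.8987 m/s².

4.899 m/s²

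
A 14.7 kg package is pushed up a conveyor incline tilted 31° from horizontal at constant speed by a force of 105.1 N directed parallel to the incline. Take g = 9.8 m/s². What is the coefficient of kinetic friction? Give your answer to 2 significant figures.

At constant speed ΣF = 0 along the incline. The applied 105.1 N acts up the slope; the weight component mg sin 31° = 74.196 N and kinetic friction μN both act down the slope.
So 105.1 = 74.196 + μ × 123.484, giving μ = (105.1 − 74.196) / 123.484 = 0.2503.

0.25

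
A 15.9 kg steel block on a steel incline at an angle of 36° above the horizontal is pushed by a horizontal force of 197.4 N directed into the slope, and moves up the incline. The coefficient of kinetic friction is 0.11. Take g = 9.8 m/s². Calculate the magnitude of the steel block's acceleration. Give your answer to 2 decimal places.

The horizontal push has components F cos 36° = 197.4 × 0.8090 = 159.697 N up the incline and F sin 36° = 197.4 × 0.5878 = 116.032 N pressing into the surface.
The normal force is therefore N = mg cos 36° + F sin 36° = 126.058 + 116.032 = 242.090 N, and kinetic friction down the slope is μN = 0.11 × 242.090 = 26.630 N.
Along the incline: F cos 36° − mg sin 36° − μN = ma, so 159.697 − 91.591 − 26.630 = 15.9 a, giving a = 2.6086 m/s².

2.61 m/s²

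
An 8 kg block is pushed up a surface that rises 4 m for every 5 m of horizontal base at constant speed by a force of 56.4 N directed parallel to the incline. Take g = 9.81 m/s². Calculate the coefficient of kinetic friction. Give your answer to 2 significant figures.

0.12

At constant speed ΣF = 0 along the incline. The applied 56.4 N acts up the slope; the weight component mg sin 38.66° = 49.026 N and kinetic friction μN both act down the slope.
So 56.4 = 49.026 + μ × 61.283, giving μ = (56.4 − 49.026) / 61.283 = 0.1203.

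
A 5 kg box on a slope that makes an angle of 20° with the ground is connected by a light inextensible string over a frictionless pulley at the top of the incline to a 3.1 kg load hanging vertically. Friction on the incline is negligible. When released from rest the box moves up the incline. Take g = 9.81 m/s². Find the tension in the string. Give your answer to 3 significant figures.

For the box on the incline: the weight component along the slope is m₁g sin 20° = 5 × 9.81 × 0.3420 = 16.775 N and the normal force is N = m₁g cos 20° = 46.092 N.
Newton's second law for the box (up-slope positive): T − 16.775 = 5 a. For the hanging load (downward positive): 3.1 × 9.81 − T = 3.1 a.
Adding the two equations eliminates T: 13.636 = 8.1 a, so a = 1.6835 m/s².
Then from the hanging load's equation, T = 3.1 × (9.81 − 1.6835) = 25.192 N.

25.2 N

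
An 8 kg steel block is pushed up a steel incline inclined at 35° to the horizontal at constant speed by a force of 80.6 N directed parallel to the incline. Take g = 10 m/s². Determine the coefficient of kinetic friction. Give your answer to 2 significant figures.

At constant speed ΣF = 0 along the incline. The applied 80.6 N acts up the slope; the weight component mg sin 35° = 45.886 N and kinetic friction μN both act down the slope.
So 80.6 = 45.886 + μ × 65.532, giving μ = (80.6 − 45.886) / 65.532 = 0.5297.

0.53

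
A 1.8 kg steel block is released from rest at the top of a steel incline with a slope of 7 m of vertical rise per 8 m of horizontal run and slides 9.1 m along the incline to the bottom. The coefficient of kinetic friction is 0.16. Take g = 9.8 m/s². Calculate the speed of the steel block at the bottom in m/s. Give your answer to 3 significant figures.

The weight component along the incline is mg sin 41.19° = 11.616 N and the normal force is N = mg cos 41.19° = 13.275 N.
Friction up the slope is f = μN = 0.16 × 13.275 = 2.124 N, so the net downslope force is 11.616 − 2.124 = 9.492 N and a = 9.492 / 1.8 = 5.2733 m/s².
Starting from rest over a distance of 9.1 m, v² = 2aL = 2 × 5.2733 × 9.1 = 95.9741, so v = 9.7966 m/s.

9.80 m/s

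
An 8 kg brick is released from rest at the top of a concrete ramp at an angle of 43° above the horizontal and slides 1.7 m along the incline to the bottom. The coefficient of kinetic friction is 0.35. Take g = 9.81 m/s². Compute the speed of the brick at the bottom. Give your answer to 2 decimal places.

3.77 m/s

The weight component along the incline is mg sin 43° = 53.523 N and the normal force is N = mg cos 43° = 57.397 N.
Friction up the slope is f = μN = 0.35 × 57.397 = 20.089 N, so the net downslope force is 53.523 − 20.089 = 33.434 N and a = 33.434 / 8 = 4.1792 m/s².
Starting from rest over a distance of 1.7 m, v² = 2aL = 2 × 4.1792 × 1.7 = 14.2093, so v = 3.7695 m/s.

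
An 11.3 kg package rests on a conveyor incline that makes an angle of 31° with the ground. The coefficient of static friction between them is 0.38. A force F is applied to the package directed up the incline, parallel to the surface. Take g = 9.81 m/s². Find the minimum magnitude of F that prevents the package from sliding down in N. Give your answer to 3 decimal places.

20.986 N

The normal force is N = mg cos 31° = 95.020 N. With F at its minimum the package is on the verge of sliding down, so static friction is at its maximum μ_s N = 0.38 × 95.020 = 36.108 N and acts up the slope.
Equilibrium along the incline: F + μ_s N = mg sin 31°, so F = 57.094 − 36.108 = 20.986 N.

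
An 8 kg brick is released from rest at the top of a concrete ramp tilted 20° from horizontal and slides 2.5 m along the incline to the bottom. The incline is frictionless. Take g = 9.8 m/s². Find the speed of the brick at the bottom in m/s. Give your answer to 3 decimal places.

The weight component along the incline is mg sin 20° = 26.814 N and the normal force is N = mg cos 20° = 73.672 N.
With no friction, a = g sin 20° = 3.3518 m/s².
Starting from rest over a distance of 2.5 m, v² = 2aL = 2 × 3.3518 × 2.5 = 16.7590, so v = 4.0938 m/s.

4.094 m/s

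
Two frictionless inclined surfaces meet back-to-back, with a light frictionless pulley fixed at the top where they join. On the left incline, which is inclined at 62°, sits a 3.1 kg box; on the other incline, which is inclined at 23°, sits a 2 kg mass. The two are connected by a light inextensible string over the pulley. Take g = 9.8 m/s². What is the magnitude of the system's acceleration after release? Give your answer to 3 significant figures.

Resolve each weight along its own incline: the 3.1 kg mass has component 3.1 × 9.8 × sin 62° = 26.824 N down its slope, and the 2 kg mass has 2 × 9.8 × sin 23° = 7.658 N down its slope.
The 3.1 kg side's 26.824 N exceeds the other side's 7.658 N, so that mass slides down and the 2 kg mass slides up. Taking that direction as positive, Newton's second law for the whole system gives 26.824 − 7.658 = (3.1 + 2) a, so a = 19.166 / 5.1 = 3.7580 m/s².

3.76 m/s²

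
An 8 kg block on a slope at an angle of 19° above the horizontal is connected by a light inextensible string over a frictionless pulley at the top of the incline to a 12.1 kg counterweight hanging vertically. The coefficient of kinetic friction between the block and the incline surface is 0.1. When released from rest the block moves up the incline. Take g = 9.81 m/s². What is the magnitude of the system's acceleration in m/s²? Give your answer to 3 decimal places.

For the block on the incline: the weight component along the slope is m₁g sin 19° = 8 × 9.81 × 0.3256 = 25.553 N and the normal force is N = m₁g cos 19° = 74.204 N.
Kinetic friction opposes the block's motion up the incline: f = μN = 0.1 × 74.204 = 7.420 N acting down the slope.
Newton's second law for the block (up-slope positive): T − 25.553 − 7.420 = 8 a. For the hanging counterweight (downward positive): 12.1 × 9.81 − T = 12.1 a.
Adding the two equations eliminates T: 85.728 = 20.1 a, so a = 4.2651 m/s².

4.265 m/s²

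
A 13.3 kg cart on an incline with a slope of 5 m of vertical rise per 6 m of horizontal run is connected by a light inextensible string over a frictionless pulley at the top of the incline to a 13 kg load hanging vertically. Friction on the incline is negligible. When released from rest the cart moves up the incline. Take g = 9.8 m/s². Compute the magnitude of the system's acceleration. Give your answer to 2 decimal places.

For the cart on the incline: the weight component along the slope is m₁g sin 39.81° = 13.3 × 9.8 × 0.6402 = 83.444 N and the normal force is N = m₁g cos 39.81° = 100.130 N.
Newton's second law for the cart (up-slope positive): T − 83.444 = 13.3 a. For the hanging load (downward positive): 13 × 9.8 − T = 13 a.
Adding the two equations eliminates T: 43.956 = 26.3 a, so a = 1.6713 m/s².

1.67 m/s²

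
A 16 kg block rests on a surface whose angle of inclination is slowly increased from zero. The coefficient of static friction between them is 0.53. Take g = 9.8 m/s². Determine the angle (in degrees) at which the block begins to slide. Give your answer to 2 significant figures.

28°

At the threshold of sliding, static friction is at its maximum μ_s N and exactly balances the weight component along the incline: mg sin θ = μ_s mg cos θ.
Hence tan θ = μ_s = 0.53, so θ = arctan(0.53) = 27.9236°.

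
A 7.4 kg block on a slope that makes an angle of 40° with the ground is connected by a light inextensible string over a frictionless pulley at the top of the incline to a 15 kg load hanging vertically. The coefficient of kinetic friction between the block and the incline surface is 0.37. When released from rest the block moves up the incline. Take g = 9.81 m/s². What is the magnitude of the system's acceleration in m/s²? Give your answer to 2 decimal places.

3.57 m/s²

For the block on the incline: the weight component along the slope is m₁g sin 40° = 7.4 × 9.81 × 0.6428 = 46.663 N and the normal force is N = m₁g cos 40° = 55.610 N.
Kinetic friction opposes the block's motion up the incline: f = μN = 0.37 × 55.610 = 20.576 N acting down the slope.
Newton's second law for the block (up-slope positive): T − 46.663 − 20.576 = 7.4 a. For the hanging load (downward positive): 15 × 9.81 − T = 15 a.
Adding the two equations eliminates T: 79.911 = 22.4 a, so a = 3.5675 m/s².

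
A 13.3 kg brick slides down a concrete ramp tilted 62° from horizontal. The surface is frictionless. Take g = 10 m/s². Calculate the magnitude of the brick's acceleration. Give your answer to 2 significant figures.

8.8 m/s²

Resolving the weight along the incline: the component pulling the brick down the slope is mg sin 62° = 13.3 × 10 × 0.8829 = 117.426 N, and the normal force is N = mg cos 62° = 13.3 × 10 × 0.4695 = 62.443 N.
With no friction the net force along the incline is 117.426 N, so a = g sin 62° = 117.426 / 13.3 = 8.8290 m/s².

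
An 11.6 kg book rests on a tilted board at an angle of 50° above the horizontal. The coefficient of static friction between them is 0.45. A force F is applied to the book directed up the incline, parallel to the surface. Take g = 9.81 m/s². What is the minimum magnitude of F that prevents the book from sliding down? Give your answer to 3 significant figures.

The normal force is N = mg cos 50° = 73.147 N. With F at its minimum the book is on the verge of sliding down, so static friction is at its maximum μ_s N = 0.45 × 73.147 = 32.916 N and acts up the slope.
Equilibrium along the incline: F + μ_s N = mg sin 50°, so F = 87.173 − 32.916 = 54.257 N.

54.3 N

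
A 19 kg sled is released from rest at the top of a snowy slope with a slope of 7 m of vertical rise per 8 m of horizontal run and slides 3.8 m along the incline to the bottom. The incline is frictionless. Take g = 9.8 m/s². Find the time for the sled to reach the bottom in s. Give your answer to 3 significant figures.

1.09 s

The weight component along the incline is mg sin 41.19° = 122.614 N and the normal force is N = mg cos 41.19° = 140.130 N.
With no friction, a = g sin 41.19° = 6.4533 m/s².
Starting from rest, L = ½at², so t = √(2L/a) = √(2 × 3.8 / 6.4533) = 1.0852 s.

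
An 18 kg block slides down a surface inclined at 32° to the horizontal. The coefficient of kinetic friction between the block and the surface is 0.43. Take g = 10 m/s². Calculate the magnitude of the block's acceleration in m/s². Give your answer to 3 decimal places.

Resolving the weight along the incline: the component pulling the block down the slope is mg sin 32° = 18 × 10 × 0.5299 = 95.382 N, and the normal force is N = mg cos 32° = 18 × 10 × 0.8480 = 152.640 N.
Kinetic friction acts up the slope with magnitude f = μN = 0.43 × 152.640 = 65.635 N.
Net force along the incline is 95.382 − 65.635 = 29.747 N, so a = 29.747 / 18 = 1.6526 m/s².

1.653 m/s²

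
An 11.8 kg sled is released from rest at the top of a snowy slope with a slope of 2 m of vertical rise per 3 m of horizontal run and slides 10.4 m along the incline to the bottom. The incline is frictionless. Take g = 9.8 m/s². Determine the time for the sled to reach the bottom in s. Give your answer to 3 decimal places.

1.956 s

The weight component along the incline is mg sin 33.69° = 64.146 N and the normal force is N = mg cos 33.69° = 96.218 N.
With no friction, a = g sin 33.69° = 5.4361 m/s².
Starting from rest, L = ½at², so t = √(2L/a) = √(2 × 10.4 / 5.4361) = 1.9561 s.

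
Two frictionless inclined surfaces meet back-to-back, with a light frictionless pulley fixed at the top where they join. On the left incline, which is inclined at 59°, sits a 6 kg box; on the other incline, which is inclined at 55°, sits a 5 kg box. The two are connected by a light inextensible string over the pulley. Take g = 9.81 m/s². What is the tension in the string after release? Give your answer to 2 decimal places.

Resolve each weight along its own incline: the 6 kg mass has component 6 × 9.81 × sin 59° = 50.453 N down its slope, and the 5 kg mass has 5 × 9.81 × sin 55° = 40.179 N down its slope.
The 6 kg side's 50.453 N exceeds the other side's 40.179 N, so that mass slides down and the 5 kg mass slides up. Taking that direction as positive, Newton's second law for the whole system gives 50.453 − 40.179 = (6 + 5) a, so a = 10.274 / 11 = 0.9340 m/s².
For the 5 kg mass (up-slope positive): T − 40.179 = 5 × 0.9340, so T = 44.849 N.

44.85 N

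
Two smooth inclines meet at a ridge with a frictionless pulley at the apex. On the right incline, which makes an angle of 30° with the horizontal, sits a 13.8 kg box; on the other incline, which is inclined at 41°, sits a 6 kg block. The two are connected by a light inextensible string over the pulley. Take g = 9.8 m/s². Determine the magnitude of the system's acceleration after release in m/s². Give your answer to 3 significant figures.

Resolve each weight along its own incline: the 13.8 kg mass has component 13.8 × 9.8 × sin 30° = 67.620 N down its slope, and the 6 kg mass has 6 × 9.8 × sin 41° = 38.576 N down its slope.
The 13.8 kg side's 67.620 N exceeds the other side's 38.576 N, so that mass slides down and the 6 kg mass slides up. Taking that direction as positive, Newton's second law for the whole system gives 67.620 − 38.576 = (13.8 + 6) a, so a = 29.044 / 19.8 = 1.4669 m/s².

1.47 m/s²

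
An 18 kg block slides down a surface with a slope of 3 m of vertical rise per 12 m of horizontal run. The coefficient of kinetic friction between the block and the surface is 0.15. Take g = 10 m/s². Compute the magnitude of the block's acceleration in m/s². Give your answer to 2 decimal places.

Resolving the weight along the incline: the component pulling the block down the slope is mg sin 14.04° = 18 × 10 × 0.2425 = 43.650 N, and the normal force is N = mg cos 14.04° = 18 × 10 × 0.9701 = 174.618 N.
Kinetic friction acts up the slope with magnitude f = μN = 0.15 × 174.618 = 26.193 N.
Net force along the incline is 43.650 − 26.193 = 17.457 N, so a = 17.457 / 18 = 0.9698 m/s².

0.97 m/s²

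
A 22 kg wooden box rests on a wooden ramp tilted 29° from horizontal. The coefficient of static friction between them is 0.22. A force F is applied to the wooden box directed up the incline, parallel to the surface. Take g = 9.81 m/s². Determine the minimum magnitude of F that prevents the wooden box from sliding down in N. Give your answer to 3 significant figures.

The normal force is N = mg cos 29° = 188.760 N. With F at its minimum the wooden box is on the verge of sliding down, so static friction is at its maximum μ_s N = 0.22 × 188.760 = 41.527 N and acts up the slope.
Equilibrium along the incline: F + μ_s N = mg sin 29°, so F = 104.632 − 41.527 = 63.105 N.

63.1 N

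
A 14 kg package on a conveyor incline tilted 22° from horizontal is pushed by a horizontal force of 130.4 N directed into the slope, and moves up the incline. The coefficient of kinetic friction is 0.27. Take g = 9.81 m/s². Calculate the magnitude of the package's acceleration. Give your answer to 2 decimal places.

1.56 m/s²

The horizontal push has components F cos 22° = 130.4 × 0.9272 = 120.907 N up the incline and F sin 22° = 130.4 × 0.3746 = 48.848 N pressing into the surface.
The normal force is therefore N = mg cos 22° + F sin 22° = 127.342 + 48.848 = 176.190 N, and kinetic friction down the slope is μN = 0.27 × 176.190 = 47.571 N.
Along the incline: F cos 22° − mg sin 22° − μN = ma, so 120.907 − 51.448 − 47.571 = 14 a, giving a = 1.5634 m/s².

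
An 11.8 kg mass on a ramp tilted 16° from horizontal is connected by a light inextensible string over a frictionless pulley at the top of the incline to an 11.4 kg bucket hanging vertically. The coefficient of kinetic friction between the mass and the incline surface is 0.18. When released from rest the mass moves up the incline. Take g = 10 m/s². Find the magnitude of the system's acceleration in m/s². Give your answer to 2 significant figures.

2.6 m/s²

For the mass on the incline: the weight component along the slope is m₁g sin 16° = 11.8 × 10 × 0.2756 = 32.521 N and the normal force is N = m₁g cos 16° = 113.429 N.
Kinetic friction opposes the mass's motion up the incline: f = μN = 0.18 × 113.429 = 20.417 N acting down the slope.
Newton's second law for the mass (up-slope positive): T − 32.521 − 20.417 = 11.8 a. For the hanging bucket (downward positive): 11.4 × 10 − T = 11.4 a.
Adding the two equations eliminates T: 61.062 = 23.2 a, so a = 2.6320 m/s².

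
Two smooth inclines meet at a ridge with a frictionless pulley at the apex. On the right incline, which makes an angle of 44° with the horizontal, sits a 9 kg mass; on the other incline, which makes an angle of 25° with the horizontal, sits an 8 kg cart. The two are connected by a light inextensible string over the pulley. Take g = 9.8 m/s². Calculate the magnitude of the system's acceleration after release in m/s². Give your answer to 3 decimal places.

1.655 m/s²

Resolve each weight along its own incline: the 9 kg mass has component 9 × 9.8 × sin 44° = 61.269 N down its slope, and the 8 kg mass has 8 × 9.8 × sin 25° = 33.133 N down its slope.
The 9 kg side's 61.269 N exceeds the other side's 33.133 N, so that mass slides down and the 8 kg mass slides up. Taking that direction as positive, Newton's second law for the whole system gives 61.269 − 33.133 = (9 + 8) a, so a = 28.136 / 17 = 1.6551 m/s².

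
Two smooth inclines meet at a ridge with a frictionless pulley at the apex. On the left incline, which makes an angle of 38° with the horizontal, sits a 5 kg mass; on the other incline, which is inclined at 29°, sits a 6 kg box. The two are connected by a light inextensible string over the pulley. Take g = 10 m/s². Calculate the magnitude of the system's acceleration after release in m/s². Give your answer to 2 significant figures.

0.15 m/s²

Resolve each weight along its own incline: the 5 kg mass has component 5 × 10 × sin 38° = 30.783 N down its slope, and the 6 kg mass has 6 × 10 × sin 29° = 29.089 N down its slope.
The 5 kg side's 30.783 N exceeds the other side's 29.089 N, so that mass slides down and the 6 kg mass slides up. Taking that direction as positive, Newton's second law for the whole system gives 30.783 − 29.089 = (5 + 6) a, so a = 1.694 / 11 = 0.1540 m/s².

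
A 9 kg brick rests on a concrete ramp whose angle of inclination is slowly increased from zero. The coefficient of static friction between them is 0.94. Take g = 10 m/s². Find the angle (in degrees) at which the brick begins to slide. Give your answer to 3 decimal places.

At the threshold of sliding, static friction is at its maximum μ_s N and exactly balances the weight component along the incline: mg sin θ = μ_s mg cos θ.
Hence tan θ = μ_s = 0.94, so θ = arctan(0.94) = 43.2285°.

43.229°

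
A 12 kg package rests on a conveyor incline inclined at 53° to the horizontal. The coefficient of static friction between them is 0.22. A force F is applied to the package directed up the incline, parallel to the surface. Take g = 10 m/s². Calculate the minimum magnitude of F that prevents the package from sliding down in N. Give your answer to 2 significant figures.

The normal force is N = mg cos 53° = 72.218 N. With F at its minimum the package is on the verge of sliding down, so static friction is at its maximum μ_s N = 0.22 × 72.218 = 15.888 N and acts up the slope.
Equilibrium along the incline: F + μ_s N = mg sin 53°, so F = 95.836 − 15.888 = 79.948 N.

80 N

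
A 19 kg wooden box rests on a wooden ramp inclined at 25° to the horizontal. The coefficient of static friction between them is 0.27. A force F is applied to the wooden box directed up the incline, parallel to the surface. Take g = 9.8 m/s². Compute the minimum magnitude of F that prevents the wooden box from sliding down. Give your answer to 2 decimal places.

33.13 N

The normal force is N = mg cos 25° = 168.755 N. With F at its minimum the wooden box is on the verge of sliding down, so static friction is at its maximum μ_s N = 0.27 × 168.755 = 45.564 N and acts up the slope.
Equilibrium along the incline: F + μ_s N = mg sin 25°, so F = 78.692 − 45.564 = 33.128 N.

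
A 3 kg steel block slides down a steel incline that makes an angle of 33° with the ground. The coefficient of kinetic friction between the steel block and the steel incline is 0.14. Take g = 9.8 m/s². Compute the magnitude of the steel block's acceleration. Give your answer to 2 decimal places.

4.19 m/s²

Resolving the weight along the incline: the component pulling the steel block down the slope is mg sin 33° = 3 × 9.8 × 0.5446 = 16.011 N, and the normal force is N = mg cos 33° = 3 × 9.8 × 0.8387 = 24.658 N.
Kinetic friction acts up the slope with magnitude f = μN = 0.14 × 24.658 = 3.452 N.
Net force along the incline is 16.011 − 3.452 = 12.559 N, so a = 12.559 / 3 = 4.1863 m/s².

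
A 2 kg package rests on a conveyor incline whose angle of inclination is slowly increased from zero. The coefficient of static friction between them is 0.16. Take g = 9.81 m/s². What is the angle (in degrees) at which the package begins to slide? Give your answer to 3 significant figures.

At the threshold of sliding, static friction is at its maximum μ_s N and exactly balances the weight component along the incline: mg sin θ = μ_s mg cos θ.
Hence tan θ = μ_s = 0.16, so θ = arctan(0.16) = 9.0903°.

9.09°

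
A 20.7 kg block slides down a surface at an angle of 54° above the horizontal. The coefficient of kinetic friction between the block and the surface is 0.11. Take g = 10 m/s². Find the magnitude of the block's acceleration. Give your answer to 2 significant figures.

7.4 m/s²

Resolving the weight along the incline: the component pulling the block down the slope is mg sin 54° = 20.7 × 10 × 0.8090 = 167.463 N, and the normal force is N = mg cos 54° = 20.7 × 10 × 0.5878 = 121.675 N.
Kinetic friction acts up the slope with magnitude f = μN = 0.11 × 121.675 = 13.384 N.
Net force along the incline is 167.463 − 13.384 = 154.079 N, so a = 154.079 / 20.7 = 7.4434 m/s².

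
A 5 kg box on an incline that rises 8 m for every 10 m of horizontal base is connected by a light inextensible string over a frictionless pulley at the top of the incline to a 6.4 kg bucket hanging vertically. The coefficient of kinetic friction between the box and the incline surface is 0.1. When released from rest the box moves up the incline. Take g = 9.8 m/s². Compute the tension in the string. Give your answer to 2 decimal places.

For the box on the incline: the weight component along the slope is m₁g sin 38.66° = 5 × 9.8 × 0.6247 = 30.610 N and the normal force is N = m₁g cos 38.66° = 38.263 N.
Kinetic friction opposes the box's motion up the incline: f = μN = 0.1 × 38.263 = 3.826 N acting down the slope.
Newton's second law for the box (up-slope positive): T − 30.610 − 3.826 = 5 a. For the hanging bucket (downward positive): 6.4 × 9.8 − T = 6.4 a.
Adding the two equations eliminates T: 28.284 = 11.4 a, so a = 2.4811 m/s².
Then from the hanging bucket's equation, T = 6.4 × (9.8 − 2.4811) = 46.841 N.

46.84 N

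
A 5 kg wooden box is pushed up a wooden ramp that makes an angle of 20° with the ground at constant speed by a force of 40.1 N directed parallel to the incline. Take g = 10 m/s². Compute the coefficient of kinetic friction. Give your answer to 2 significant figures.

At constant speed ΣF = 0 along the incline. The applied 40.1 N acts up the slope; the weight component mg sin 20° = 17.101 N and kinetic friction μN both act down the slope.
So 40.1 = 17.101 + μ × 46.985, giving μ = (40.1 − 17.101) / 46.985 = 0.4895.

0.49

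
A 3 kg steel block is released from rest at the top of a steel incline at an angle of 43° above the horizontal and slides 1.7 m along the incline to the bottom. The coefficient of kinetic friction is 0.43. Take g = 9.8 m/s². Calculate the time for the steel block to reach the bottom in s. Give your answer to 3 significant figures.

The weight component along the incline is mg sin 43° = 20.051 N and the normal force is N = mg cos 43° = 21.502 N.
Friction up the slope is f = μN = 0.43 × 21.502 = 9.246 N, so the net downslope force is 20.051 − 9.246 = 10.805 N and a = 10.805 / 3 = 3.6017 m/s².
Starting from rest, L = ½at², so t = √(2L/a) = √(2 × 1.7 / 3.6017) = 0.9716 s.

0.972 s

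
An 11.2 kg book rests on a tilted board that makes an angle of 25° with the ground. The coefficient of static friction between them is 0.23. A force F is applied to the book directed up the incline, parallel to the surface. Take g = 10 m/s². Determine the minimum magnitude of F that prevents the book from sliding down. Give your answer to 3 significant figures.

24.0 N

The normal force is N = mg cos 25° = 101.506 N. With F at its minimum the book is on the verge of sliding down, so static friction is at its maximum μ_s N = 0.23 × 101.506 = 23.346 N and acts up the slope.
Equilibrium along the incline: F + μ_s N = mg sin 25°, so F = 47.333 − 23.346 = 23.987 N.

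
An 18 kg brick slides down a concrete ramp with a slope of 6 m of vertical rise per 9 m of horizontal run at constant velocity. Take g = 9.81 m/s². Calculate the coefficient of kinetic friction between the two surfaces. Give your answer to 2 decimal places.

0.67

At constant velocity the net force along the incline is zero: mg sin 33.69° = μ mg cos 33.69°.
So μ = tan 33.69° = 0.5547 / 0.8321 = 0.6666.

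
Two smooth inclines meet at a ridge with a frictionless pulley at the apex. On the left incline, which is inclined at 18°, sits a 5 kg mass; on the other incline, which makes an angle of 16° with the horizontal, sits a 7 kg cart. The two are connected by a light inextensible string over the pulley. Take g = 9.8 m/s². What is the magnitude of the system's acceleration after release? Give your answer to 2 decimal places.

Resolve each weight along its own incline: the 5 kg mass has component 5 × 9.8 × sin 18° = 15.142 N down its slope, and the 7 kg mass has 7 × 9.8 × sin 16° = 18.909 N down its slope.
The 7 kg side's 18.909 N exceeds the other side's 15.142 N, so that mass slides down and the 5 kg mass slides up. Taking that direction as positive, Newton's second law for the whole system gives 18.909 − 15.142 = (5 + 7) a, so a = 3.767 / 12 = 0.3139 m/s².

0.31 m/s²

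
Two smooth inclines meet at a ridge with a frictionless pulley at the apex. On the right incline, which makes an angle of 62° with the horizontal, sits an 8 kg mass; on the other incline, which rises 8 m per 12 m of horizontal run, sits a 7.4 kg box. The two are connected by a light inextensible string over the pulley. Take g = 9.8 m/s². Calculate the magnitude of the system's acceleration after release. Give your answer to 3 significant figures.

Resolve each weight along its own incline: the 8 kg mass has component 8 × 9.8 × sin 62° = 69.223 N down its slope, and the 7.4 kg mass has 7.4 × 9.8 × sin 33.69° = 40.227 N down its slope.
The 8 kg side's 69.223 N exceeds the other side's 40.227 N, so that mass slides down and the 7.4 kg mass slides up. Taking that direction as positive, Newton's second law for the whole system gives 69.223 − 40.227 = (8 + 7.4) a, so a = 28.996 / 15.4 = 1.8829 m/s².

1.88 m/s²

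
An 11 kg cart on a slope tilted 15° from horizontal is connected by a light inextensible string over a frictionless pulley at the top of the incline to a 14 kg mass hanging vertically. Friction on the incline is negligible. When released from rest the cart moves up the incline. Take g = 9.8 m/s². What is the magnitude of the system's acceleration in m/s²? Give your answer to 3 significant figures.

4.37 m/s²

For the cart on the incline: the weight component along the slope is m₁g sin 15° = 11 × 9.8 × 0.2588 = 27.899 N and the normal force is N = m₁g cos 15° = 104.127 N.
Newton's second law for the cart (up-slope positive): T − 27.899 = 11 a. For the hanging mass (downward positive): 14 × 9.8 − T = 14 a.
Adding the two equations eliminates T: 109.301 = 25 a, so a = 4.3720 m/s².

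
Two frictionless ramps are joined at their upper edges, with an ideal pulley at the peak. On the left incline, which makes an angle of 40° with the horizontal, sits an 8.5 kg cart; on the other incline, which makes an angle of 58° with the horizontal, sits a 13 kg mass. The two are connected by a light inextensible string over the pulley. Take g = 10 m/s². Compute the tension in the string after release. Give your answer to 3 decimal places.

76.622 N

Resolve each weight along its own incline: the 8.5 kg mass has component 8.5 × 10 × sin 40° = 54.637 N down its slope, and the 13 kg mass has 13 × 10 × sin 58° = 110.246 N down its slope.
The 13 kg side's 110.246 N exceeds the other side's 54.637 N, so that mass slides down and the 8.5 kg mass slides up. Taking that direction as positive, Newton's second law for the whole system gives 110.246 − 54.637 = (8.5 + 13) a, so a = 55.609 / 21.5 = 2.5865 m/s².
For the 8.5 kg mass (up-slope positive): T − 54.637 = 8.5 × 2.5865, so T = 76.622 N.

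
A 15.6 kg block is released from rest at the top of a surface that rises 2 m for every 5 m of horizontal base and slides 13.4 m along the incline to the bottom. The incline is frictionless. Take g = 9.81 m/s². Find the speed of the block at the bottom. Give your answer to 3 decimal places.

The weight component along the incline is mg sin 21.80° = 56.836 N and the normal force is N = mg cos 21.80° = 142.090 N.
With no friction, a = g sin 21.80° = 3.6433 m/s².
Starting from rest over a distance of 13.4 m, v² = 2aL = 2 × 3.6433 × 13.4 = 97.6404, so v = 9.8813 m/s.

9.881 m/s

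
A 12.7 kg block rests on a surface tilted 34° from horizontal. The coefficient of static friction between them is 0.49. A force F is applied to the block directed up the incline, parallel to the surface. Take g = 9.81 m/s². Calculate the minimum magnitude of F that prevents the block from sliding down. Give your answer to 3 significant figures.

The normal force is N = mg cos 34° = 103.287 N. With F at its minimum the block is on the verge of sliding down, so static friction is at its maximum μ_s N = 0.49 × 103.287 = 50.611 N and acts up the slope.
Equilibrium along the incline: F + μ_s N = mg sin 34°, so F = 69.668 − 50.611 = 19.057 N.

19.1 N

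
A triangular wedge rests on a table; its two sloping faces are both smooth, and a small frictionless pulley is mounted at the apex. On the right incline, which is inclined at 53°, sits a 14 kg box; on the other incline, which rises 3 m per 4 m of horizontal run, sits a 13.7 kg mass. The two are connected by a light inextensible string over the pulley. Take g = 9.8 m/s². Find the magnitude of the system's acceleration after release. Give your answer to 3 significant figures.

Resolve each weight along its own incline: the 14 kg mass has component 14 × 9.8 × sin 53° = 109.573 N down its slope, and the 13.7 kg mass has 13.7 × 9.8 × sin 36.87° = 80.556 N down its slope.
The 14 kg side's 109.573 N exceeds the other side's 80.556 N, so that mass slides down and the 13.7 kg mass slides up. Taking that direction as positive, Newton's second law for the whole system gives 109.573 − 80.556 = (14 + 13.7) a, so a = 29.017 / 27.7 = 1.0475 m/s².

1.05 m/s²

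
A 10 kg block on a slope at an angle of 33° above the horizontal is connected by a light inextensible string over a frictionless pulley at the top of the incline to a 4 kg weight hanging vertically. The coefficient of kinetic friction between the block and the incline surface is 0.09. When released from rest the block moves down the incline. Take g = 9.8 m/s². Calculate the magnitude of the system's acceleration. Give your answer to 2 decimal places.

For the block on the incline: the weight component along the slope is m₁g sin 33° = 10 × 9.8 × 0.5446 = 53.371 N and the normal force is N = m₁g cos 33° = 82.190 N.
Kinetic friction opposes the block's motion down the incline: f = μN = 0.09 × 82.190 = 7.397 N acting up the slope.
Newton's second law for the block (down-slope positive): 53.371 − 7.397 − T = 10 a. For the hanging weight (upward positive): T − 4 × 9.8 = 4 a.
Adding the two equations eliminates T: 6.774 = 14 a, so a = 0.4839 m/s².

0.48 m/s²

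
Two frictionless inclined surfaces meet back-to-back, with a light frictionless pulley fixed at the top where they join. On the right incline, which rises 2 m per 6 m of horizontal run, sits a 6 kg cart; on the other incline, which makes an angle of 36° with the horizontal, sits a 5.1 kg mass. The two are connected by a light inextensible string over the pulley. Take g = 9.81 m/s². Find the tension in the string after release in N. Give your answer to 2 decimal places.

24.45 N

Resolve each weight along its own incline: the 6 kg mass has component 6 × 9.81 × sin 18.43° = 18.613 N down its slope, and the 5.1 kg mass has 5.1 × 9.81 × sin 36° = 29.407 N down its slope.
The 5.1 kg side's 29.407 N exceeds the other side's 18.613 N, so that mass slides down and the 6 kg mass slides up. Taking that direction as positive, Newton's second law for the whole system gives 29.407 − 18.613 = (6 + 5.1) a, so a = 10.794 / 11.1 = 0.9724 m/s².
For the 6 kg mass (up-slope positive): T − 18.613 = 6 × 0.9724, so T = 24.447 N.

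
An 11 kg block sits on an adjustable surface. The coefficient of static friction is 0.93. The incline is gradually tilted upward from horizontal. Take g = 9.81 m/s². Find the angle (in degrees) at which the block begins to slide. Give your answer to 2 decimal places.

At the threshold of sliding, static friction is at its maximum μ_s N and exactly balances the weight component along the incline: mg sin θ = μ_s mg cos θ.
Hence tan θ = μ_s = 0.93, so θ = arctan(0.93) = 42.9228°.

42.92°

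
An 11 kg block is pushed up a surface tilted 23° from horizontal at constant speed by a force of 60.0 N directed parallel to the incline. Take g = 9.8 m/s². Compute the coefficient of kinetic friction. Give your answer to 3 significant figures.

0.180

At constant speed ΣF = 0 along the incline. The applied 60.0 N acts up the slope; the weight component mg sin 23° = 42.121 N and kinetic friction μN both act down the slope.
So 60.0 = 42.121 + μ × 99.230, giving μ = (60.0 − 42.121) / 99.230 = 0.1802.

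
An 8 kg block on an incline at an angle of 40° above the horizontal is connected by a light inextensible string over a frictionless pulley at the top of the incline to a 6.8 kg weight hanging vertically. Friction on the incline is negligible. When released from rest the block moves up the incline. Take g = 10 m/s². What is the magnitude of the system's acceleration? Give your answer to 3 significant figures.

1.12 m/s²

For the block on the incline: the weight component along the slope is m₁g sin 40° = 8 × 10 × 0.6428 = 51.424 N and the normal force is N = m₁g cos 40° = 61.284 N.
Newton's second law for the block (up-slope positive): T − 51.424 = 8 a. For the hanging weight (downward positive): 6.8 × 10 − T = 6.8 a.
Adding the two equations eliminates T: 16.576 = 14.8 a, so a = 1.1200 m/s².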